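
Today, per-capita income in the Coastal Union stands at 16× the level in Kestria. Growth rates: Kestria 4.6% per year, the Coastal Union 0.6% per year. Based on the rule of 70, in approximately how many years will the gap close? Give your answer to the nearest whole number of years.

approximately 70 years

What matters is the difference: 4 pp.
Rule of 70 on the gap: the ratio halves every 70/4 ≈ 17.50 years.
A 16× gap closes after 4 halvings: 4 × 17.50 ≈ 70 years.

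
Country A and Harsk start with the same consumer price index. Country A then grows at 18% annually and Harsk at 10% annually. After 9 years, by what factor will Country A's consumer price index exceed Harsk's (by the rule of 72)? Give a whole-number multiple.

approximately 2 times

Rate gap = 18% − 10% = 8 points.
The ratio doubles every 72/8 ≈ 9.00 years.
9/9.00 ≈ 1.00 doublings → ratio ≈ 2^1.00 ≈ 2.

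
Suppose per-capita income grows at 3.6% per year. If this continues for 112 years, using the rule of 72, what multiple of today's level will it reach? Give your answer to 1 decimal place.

Doubling time ≈ 72/3.6 = 20.00 years.
112 years / 20.00 ≈ 5.60 doublings → factor 2^5.60 ≈ 48.5.

≈ 48.5 times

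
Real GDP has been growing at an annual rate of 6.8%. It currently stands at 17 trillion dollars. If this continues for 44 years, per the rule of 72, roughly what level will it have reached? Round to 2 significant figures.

300 trillion dollars

It doubles every 72/6.8 ≈ 10.59 years, so 44 years is 4.15 doublings.
2^4.15 ≈ 17.75; 17 × 17.75 ≈ 300 trillion dollars.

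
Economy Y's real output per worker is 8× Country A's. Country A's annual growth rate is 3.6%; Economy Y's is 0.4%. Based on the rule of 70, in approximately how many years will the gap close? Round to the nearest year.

The growth-rate gap is 3.6% − 0.4% = 3.2 percentage points.
So the ratio between them halves every 70/3.2 ≈ 21.88 years.
An 8× gap closes after 3 halvings: 3 × 21.88 ≈ 66 years.

≈ 66 years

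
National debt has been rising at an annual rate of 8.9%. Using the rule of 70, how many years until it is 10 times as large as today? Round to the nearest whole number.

Doubling time ≈ 70/8.9 = 7.87 years.
Reaching 10× takes log₂(10) ≈ 3.32 doublings.
3.32 × 7.87 ≈ 26 years.

26 years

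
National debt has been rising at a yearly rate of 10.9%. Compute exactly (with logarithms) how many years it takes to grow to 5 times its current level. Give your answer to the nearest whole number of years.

16 years

t = ln(5) / ln(1 + 0.109) = 1.6094 / 0.103459 ≈ 15.56.
≈ 16 years.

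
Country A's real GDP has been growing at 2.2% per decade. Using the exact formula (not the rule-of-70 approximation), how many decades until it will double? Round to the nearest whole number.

t = ln(2) / ln(1 + 0.022) = 0.6931 / 0.021761 ≈ 31.85.
≈ 32 decades.

32 decades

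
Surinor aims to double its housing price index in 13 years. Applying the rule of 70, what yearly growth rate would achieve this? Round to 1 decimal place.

around 5.4% per year

70 / 13 ≈ 5.38, so about 5.4% per year.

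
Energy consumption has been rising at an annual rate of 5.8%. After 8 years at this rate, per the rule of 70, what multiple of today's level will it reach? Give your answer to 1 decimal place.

Doubling time ≈ 70/5.8 = 12.07 years.
8 years / 12.07 ≈ 0.66 doublings → factor 2^0.66 ≈ 1.6.

about 1.6 times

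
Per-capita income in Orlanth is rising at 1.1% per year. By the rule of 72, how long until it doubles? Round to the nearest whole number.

At 1.1%, doubling takes about 72/1.1 = 65.45 years.

65 years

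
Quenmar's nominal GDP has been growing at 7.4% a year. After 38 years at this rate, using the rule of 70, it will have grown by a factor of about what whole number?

70/7.4 ≈ 9.46 years per doubling.
38 years fits 4 doublings: 2^4 = 16.

about 16 times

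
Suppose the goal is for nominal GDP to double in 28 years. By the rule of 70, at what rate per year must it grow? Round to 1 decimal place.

70 / 28 ≈ 2.50, so about 2.5% per year.

2.5%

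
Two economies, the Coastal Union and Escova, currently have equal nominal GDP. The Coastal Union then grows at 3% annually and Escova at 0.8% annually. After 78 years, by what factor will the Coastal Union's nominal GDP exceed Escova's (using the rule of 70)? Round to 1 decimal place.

about 5.5 times

Rate gap = 3% − 0.8% = 2.2 points.
The ratio doubles every 70/2.2 ≈ 31.82 years.
78/31.82 ≈ 2.45 doublings → ratio ≈ 2^2.45 ≈ 5.5.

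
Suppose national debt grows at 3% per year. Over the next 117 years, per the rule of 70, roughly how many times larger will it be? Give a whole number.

Doubling time ≈ 70/3 = 23.33 years.
117/23.33 ≈ 5 doublings, so about 2^5 = 32×.

about 32 times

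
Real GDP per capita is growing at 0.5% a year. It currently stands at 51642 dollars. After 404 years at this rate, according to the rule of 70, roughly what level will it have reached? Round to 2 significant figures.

It doubles every 70/0.5 ≈ 140.00 years, so 404 years is 2.89 doublings.
2^2.89 ≈ 7.41; 51642 × 7.41 ≈ 380000 dollars.

about 380000 dollars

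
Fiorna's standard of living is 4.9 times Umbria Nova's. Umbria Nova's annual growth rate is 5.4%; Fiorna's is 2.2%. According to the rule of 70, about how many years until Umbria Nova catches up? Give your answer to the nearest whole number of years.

around 50 years

Umbria Nova gains on Fiorna at 5.4% − 2.2% = 3.2 points a year.
At that relative rate the gap halves every 70/3.2 ≈ 21.88 years.
A 4.9 times gap takes log₂(4.9) ≈ 2.29 halvings to close: 2.29 × 21.88 ≈ 50 years.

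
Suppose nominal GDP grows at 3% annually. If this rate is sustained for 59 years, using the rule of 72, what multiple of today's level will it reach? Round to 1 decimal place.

≈ 5.5 times

Doubles every ≈ 24.00 years (72/3).
59 years is 2.46 doublings; 2^2.46 ≈ 5.5×.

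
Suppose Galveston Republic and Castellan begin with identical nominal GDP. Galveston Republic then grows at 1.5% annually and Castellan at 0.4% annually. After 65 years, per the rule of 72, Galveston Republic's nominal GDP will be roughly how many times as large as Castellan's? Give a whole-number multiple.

Galveston Republic pulls ahead at 1.1 pp per year, so the ratio doubles every 72/1.1 ≈ 65.45 years.
In 65 years that's 0.99 doublings: 2^0.99 ≈ 2.

around 2 times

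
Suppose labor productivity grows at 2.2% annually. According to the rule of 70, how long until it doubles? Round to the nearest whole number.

Doubling time ≈ 70 / 2.2 = 31.82 years.

about 32 years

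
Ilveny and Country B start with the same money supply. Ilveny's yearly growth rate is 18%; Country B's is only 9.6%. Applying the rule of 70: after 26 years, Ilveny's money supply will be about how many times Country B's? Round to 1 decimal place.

approximately 8.7 times

Rate gap = 18% − 9.6% = 8.4 points.
The ratio doubles every 70/8.4 ≈ 8.33 years.
26/8.33 ≈ 3.12 doublings → ratio ≈ 2^3.12 ≈ 8.7.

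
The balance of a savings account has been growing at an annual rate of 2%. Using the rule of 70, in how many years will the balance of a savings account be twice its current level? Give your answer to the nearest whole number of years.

Doubling time ≈ 70 / 2 = 35.00 years.

roughly 35 years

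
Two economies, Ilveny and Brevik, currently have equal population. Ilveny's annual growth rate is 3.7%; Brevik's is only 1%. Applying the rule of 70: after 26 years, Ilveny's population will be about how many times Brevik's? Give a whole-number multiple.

approximately 2 times

Rate gap = 3.7% − 1% = 2.7 points.
The ratio doubles every 70/2.7 ≈ 25.93 years.
26/25.93 ≈ 1.00 doublings → ratio ≈ 2^1.00 ≈ 2.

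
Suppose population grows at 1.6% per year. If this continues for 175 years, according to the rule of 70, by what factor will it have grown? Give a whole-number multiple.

about 16 times

70/1.6 ≈ 43.75 years per doubling.
175 years fits 4 doublings: 2^4 = 16.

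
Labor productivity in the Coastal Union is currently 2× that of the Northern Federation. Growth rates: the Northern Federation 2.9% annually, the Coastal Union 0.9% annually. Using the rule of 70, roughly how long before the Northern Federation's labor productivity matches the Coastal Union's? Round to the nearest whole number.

about 35 years

the Northern Federation gains on the Coastal Union at 2.9% − 0.9% = 2 points a year.
At that relative rate the gap halves every 70/2 ≈ 35.00 years.
A 2× gap closes after 1 halving: 1 × 35.00 ≈ 35 years.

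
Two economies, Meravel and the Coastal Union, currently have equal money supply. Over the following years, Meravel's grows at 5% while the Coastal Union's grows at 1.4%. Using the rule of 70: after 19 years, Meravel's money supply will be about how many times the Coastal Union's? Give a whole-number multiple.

around 2 times

Meravel pulls ahead at 3.6 pp per year, so the ratio doubles every 70/3.6 ≈ 19.44 years.
In 19 years that's 0.98 doublings: 2^0.98 ≈ 2.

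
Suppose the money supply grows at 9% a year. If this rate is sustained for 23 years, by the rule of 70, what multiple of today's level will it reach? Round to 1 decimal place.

7.8 times

Doubles every ≈ 7.78 years (70/9).
23 years is 2.96 doublings; 2^2.96 ≈ 7.8×.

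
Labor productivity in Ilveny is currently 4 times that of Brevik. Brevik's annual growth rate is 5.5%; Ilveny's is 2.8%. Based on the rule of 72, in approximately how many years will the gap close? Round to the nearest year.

around 53 years

Brevik gains on Ilveny at 5.5% − 2.8% = 2.7 points a year.
At that relative rate the gap halves every 72/2.7 ≈ 26.67 years.
A 4 times gap closes after 2 halvings: 2 × 26.67 ≈ 53 years.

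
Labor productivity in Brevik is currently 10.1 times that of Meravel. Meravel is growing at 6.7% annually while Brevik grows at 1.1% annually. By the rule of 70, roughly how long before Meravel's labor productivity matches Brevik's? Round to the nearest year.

roughly 42 years

Meravel gains on Brevik at 6.7% − 1.1% = 5.6 points a year.
At that relative rate the gap halves every 70/5.6 ≈ 12.50 years.
A 10.1 times gap takes log₂(10.1) ≈ 3.34 halvings to close: 3.34 × 12.50 ≈ 42 years.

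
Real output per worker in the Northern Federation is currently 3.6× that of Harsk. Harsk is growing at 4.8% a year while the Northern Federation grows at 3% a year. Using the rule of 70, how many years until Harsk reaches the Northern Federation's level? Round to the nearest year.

roughly 72 years

What matters is the difference: 1.8 pp.
Rule of 70 on the gap: the ratio halves every 70/1.8 ≈ 38.89 years.
A 3.6× gap takes log₂(3.6) ≈ 1.85 halvings to close: 1.85 × 38.89 ≈ 72 years.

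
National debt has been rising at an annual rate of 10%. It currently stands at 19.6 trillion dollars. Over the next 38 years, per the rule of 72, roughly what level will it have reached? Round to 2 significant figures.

approximately 760 trillion dollars

Doubling time ≈ 72/10 = 7.20 years.
38 years is 38/7.20 ≈ 5.28 doublings, a factor of 2^5.28 ≈ 38.85.
19.6 × 38.85 ≈ 760 trillion dollars.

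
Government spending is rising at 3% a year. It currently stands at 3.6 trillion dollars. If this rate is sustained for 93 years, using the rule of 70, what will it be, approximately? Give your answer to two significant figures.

≈ 57 trillion dollars

Doubling time ≈ 70/3 = 23.33 years.
93 years is 93/23.33 ≈ 3.99 doublings, a factor of 2^3.99 ≈ 15.89.
3.6 × 15.89 ≈ 57 trillion dollars.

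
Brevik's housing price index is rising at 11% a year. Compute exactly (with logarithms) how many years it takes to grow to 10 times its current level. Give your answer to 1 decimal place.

t = ln(10) / ln(1 + 0.11) = 2.3026 / 0.104360 ≈ 22.06.

22.1 years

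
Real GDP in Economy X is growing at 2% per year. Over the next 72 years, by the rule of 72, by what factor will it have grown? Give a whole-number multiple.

approximately 4 times

Doubling time ≈ 72/2 = 36.00 years.
72/36.00 ≈ 2 doublings, so about 2^2 = 4×.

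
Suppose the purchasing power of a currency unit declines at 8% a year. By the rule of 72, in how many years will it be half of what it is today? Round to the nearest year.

The rule works in reverse for decay: 72/8 ≈ 9.00 years to halve.

around 9 years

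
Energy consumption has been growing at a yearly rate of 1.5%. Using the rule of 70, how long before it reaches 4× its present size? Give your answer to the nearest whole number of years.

approximately 93 years

One doubling takes 70/1.5 = 46.67 years.
Getting to 4× needs 2 doublings: 2 × 46.67 ≈ 93 years.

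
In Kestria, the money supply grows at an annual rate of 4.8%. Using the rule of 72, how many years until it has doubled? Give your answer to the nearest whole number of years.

approximately 15 years

72/4.8 ≈ 15.00, so it doubles roughly every 15 years.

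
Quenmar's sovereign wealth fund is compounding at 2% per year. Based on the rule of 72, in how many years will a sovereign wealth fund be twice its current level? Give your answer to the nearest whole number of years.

≈ 36 years

72/2 ≈ 36.00, so it doubles roughly every 36 years.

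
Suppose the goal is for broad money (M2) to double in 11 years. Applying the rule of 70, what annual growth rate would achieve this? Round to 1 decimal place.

6.4%

70 / 11 ≈ 6.36, so about 6.4% annually.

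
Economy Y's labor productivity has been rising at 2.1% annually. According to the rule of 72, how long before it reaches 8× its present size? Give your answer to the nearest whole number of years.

One doubling takes 72/2.1 = 34.29 years.
8× is 3 doublings, so 3 × 34.29 ≈ 103 years.

103 years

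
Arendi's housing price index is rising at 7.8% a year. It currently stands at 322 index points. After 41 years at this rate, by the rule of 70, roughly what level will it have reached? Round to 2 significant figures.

Doubling time ≈ 70/7.8 = 8.97 years.
41 years is 41/8.97 ≈ 4.57 doublings, a factor of 2^4.57 ≈ 23.75.
322 × 23.75 ≈ 7600 index points.

approximately 7600 index points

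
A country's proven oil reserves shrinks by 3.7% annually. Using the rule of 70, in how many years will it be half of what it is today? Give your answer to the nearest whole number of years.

around 19 years

Halving time ≈ 70 / 3.7 = 18.92 → 19 years.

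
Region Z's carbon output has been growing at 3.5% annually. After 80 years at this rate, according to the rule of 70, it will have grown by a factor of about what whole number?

70/3.5 ≈ 20.00 years per doubling.
80 years fits 4 doublings: 2^4 = 16.

roughly 16 times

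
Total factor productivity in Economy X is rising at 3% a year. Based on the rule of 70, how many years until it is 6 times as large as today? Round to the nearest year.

60 years

Doubling time ≈ 70/3 = 23.33 years.
6× is log₂ 6 ≈ 2.58 doublings, so ≈ 2.58 × 23.33 = 60 years.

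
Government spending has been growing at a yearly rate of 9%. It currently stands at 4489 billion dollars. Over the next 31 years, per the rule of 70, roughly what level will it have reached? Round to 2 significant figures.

Doubling time ≈ 70/9 = 7.78 years.
31 years is 31/7.78 ≈ 3.98 doublings, a factor of 2^3.98 ≈ 15.78.
4489 × 15.78 ≈ 71000 billion dollars.

around 71000 billion dollars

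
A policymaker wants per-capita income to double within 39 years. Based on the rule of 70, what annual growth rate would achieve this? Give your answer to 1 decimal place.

around 1.8%

70 / 39 ≈ 1.79, so about 1.8% annually.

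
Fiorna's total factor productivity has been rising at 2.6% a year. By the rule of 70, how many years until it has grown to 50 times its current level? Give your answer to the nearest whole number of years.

Doubling time ≈ 70/2.6 = 26.92 years.
50× is log₂ 50 ≈ 5.64 doublings, so ≈ 5.64 × 26.92 = 152 years.

about 152 years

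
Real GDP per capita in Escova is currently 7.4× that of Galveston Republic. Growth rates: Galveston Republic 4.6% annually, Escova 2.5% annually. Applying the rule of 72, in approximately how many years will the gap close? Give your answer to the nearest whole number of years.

The growth-rate gap is 4.6% − 2.5% = 2.1 percentage points.
So the ratio between them halves every 72/2.1 ≈ 34.29 years.
A 7.4× gap takes log₂(7.4) ≈ 2.89 halvings to close: 2.89 × 34.29 ≈ 99 years.

roughly 99 years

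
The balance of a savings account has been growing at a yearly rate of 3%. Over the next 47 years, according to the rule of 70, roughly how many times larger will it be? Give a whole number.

≈ 4 times

Doubling time ≈ 70/3 = 23.33 years.
47/23.33 ≈ 2 doublings, so about 2^2 = 4×.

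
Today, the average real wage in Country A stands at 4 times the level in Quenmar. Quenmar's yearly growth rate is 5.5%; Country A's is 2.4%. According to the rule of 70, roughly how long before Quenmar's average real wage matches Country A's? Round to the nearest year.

What matters is the difference: 3.1 pp.
Rule of 70 on the gap: the ratio halves every 70/3.1 ≈ 22.58 years.
A 4 times gap closes after 2 halvings: 2 × 22.58 ≈ 45 years.

approximately 45 years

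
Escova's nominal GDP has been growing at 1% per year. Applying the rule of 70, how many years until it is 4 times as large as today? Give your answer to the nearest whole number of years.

≈ 140 years

One doubling takes 70/1 = 70.00 years.
4 = 2^2, so 2 doublings → 140 years.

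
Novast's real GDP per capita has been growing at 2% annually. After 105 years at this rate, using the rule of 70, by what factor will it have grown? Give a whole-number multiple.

70/2 ≈ 35.00 years per doubling.
105 years fits 3 doublings: 2^3 = 8.

≈ 8 times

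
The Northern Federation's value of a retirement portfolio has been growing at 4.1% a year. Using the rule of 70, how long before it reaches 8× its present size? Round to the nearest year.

approximately 51 years

Doubling time ≈ 70/4.1 = 17.07 years.
8 = 2^3, so 3 doublings → 51 years.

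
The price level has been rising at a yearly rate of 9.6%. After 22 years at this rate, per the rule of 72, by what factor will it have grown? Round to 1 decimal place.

Doubles every ≈ 7.50 years (72/9.6).
22 years is 2.93 doublings; 2^2.93 ≈ 7.6×.

about 7.6 times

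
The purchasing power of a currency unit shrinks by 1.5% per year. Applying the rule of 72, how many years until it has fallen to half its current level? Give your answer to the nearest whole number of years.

The rule works in reverse for decay: 72/1.5 ≈ 48.00 years to halve.

≈ 48 years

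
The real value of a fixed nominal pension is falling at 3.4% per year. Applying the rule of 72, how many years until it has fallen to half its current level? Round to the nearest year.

approximately 21 years

Halving time ≈ 72 / 3.4 = 21.18 → 21 years.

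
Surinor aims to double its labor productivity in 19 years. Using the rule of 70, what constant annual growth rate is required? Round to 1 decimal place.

70 / 19 ≈ 3.68, so about 3.7% a year.

roughly 3.7%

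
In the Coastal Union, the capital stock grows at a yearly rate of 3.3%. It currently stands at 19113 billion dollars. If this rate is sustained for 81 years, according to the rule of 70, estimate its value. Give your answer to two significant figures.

≈ 270000 billion dollars

It doubles every 70/3.3 ≈ 21.21 years, so 81 years is 3.82 doublings.
2^3.82 ≈ 14.12; 19113 × 14.12 ≈ 270000 billion dollars.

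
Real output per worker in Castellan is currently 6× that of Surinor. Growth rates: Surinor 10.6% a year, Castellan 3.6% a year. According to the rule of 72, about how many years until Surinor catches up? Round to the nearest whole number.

Surinor gains on Castellan at 10.6% − 3.6% = 7 points a year.
At that relative rate the gap halves every 72/7 ≈ 10.29 years.
A 6× gap takes log₂(6) ≈ 2.58 halvings to close: 2.58 × 10.29 ≈ 27 years.

27 years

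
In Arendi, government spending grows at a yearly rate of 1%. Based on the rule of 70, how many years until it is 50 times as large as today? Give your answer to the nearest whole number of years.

Doubling time ≈ 70/1 = 70.00 years.
50× is log₂ 50 ≈ 5.64 doublings, so ≈ 5.64 × 70.00 = 395 years.

≈ 395 years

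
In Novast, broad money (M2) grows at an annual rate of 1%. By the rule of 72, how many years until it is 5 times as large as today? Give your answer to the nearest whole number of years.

roughly 167 years

At 1% it doubles every 72/1 ≈ 72.00 years.
Reaching 5× takes log₂(5) ≈ 2.32 doublings.
2.32 × 72.00 ≈ 167 years.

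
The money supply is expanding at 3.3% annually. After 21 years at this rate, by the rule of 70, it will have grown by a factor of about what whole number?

Doubling time ≈ 70/3.3 = 21.21 years.
21/21.21 ≈ 1 doubling, so about 2^1 = 2×.

≈ 2 times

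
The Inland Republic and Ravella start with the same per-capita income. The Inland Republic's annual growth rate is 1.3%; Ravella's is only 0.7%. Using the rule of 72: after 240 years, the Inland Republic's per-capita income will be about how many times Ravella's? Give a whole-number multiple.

roughly 4 times

Only the 0.6-point difference matters.
72/0.6 ≈ 120.00 years per doubling of the ratio; 240 years gives 2.00 doublings, so ≈ 4×.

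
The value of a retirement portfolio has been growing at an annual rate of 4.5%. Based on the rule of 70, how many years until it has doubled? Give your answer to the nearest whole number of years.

At 4.5%, doubling takes about 70/4.5 = 15.56 years.

around 16 years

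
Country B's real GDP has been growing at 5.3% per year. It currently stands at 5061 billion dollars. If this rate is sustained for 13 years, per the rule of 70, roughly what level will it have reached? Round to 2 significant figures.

around 10000 billion dollars

Doubling time ≈ 70/5.3 = 13.21 years.
13 years is 13/13.21 ≈ 0.98 doublings, a factor of 2^0.98 ≈ 1.97.
5061 × 1.97 ≈ 10000 billion dollars.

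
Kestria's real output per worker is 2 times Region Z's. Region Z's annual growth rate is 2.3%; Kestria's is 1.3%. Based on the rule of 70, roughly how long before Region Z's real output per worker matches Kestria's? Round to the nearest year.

around 70 years

What matters is the difference: 1 pp.
Rule of 70 on the gap: the ratio halves every 70/1 ≈ 70.00 years.
A 2 times gap closes after 1 halving: 1 × 70.00 ≈ 70 years.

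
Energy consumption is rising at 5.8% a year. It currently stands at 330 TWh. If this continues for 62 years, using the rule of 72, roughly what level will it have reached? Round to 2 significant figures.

Doubling time ≈ 72/5.8 = 12.41 years.
62 years is 62/12.41 ≈ 5.00 doublings, a factor of 2^5.00 ≈ 32.00.
330 × 32.00 ≈ 11000 TWh.

approximately 11000 TWh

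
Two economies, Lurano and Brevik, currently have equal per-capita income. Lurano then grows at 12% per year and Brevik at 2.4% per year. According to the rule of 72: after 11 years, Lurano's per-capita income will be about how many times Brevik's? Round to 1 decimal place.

Rate gap = 12% − 2.4% = 9.6 points.
The ratio doubles every 72/9.6 ≈ 7.50 years.
11/7.50 ≈ 1.47 doublings → ratio ≈ 2^1.47 ≈ 2.8.

approximately 2.8 times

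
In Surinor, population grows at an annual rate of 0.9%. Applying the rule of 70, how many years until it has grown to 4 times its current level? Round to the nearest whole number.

≈ 156 years

At 0.9% it doubles every 70/0.9 ≈ 77.78 years.
4× is 2 doublings, so 2 × 77.78 ≈ 156 years.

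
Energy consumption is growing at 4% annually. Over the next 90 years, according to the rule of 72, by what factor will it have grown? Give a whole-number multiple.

about 32 times

72/4 ≈ 18.00 years per doubling.
90 years fits 5 doublings: 2^5 = 32.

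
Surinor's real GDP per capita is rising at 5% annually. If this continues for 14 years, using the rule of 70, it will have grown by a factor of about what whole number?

70/5 ≈ 14.00 years per doubling.
14 years fits 1 doubling: 2^1 = 2.

around 2 times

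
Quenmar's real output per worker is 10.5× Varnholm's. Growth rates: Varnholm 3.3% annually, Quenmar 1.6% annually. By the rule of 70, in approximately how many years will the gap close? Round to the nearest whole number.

around 140 years

Varnholm gains on Quenmar at 3.3% − 1.6% = 1.7 points a year.
At that relative rate the gap halves every 70/1.7 ≈ 41.18 years.
A 10.5× gap takes log₂(10.5) ≈ 3.39 halvings to close: 3.39 × 41.18 ≈ 140 years.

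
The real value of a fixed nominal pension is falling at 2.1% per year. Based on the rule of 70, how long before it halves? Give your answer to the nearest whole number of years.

Halving time ≈ 70 / 2.1 = 33.33 → 33 years.

about 33 years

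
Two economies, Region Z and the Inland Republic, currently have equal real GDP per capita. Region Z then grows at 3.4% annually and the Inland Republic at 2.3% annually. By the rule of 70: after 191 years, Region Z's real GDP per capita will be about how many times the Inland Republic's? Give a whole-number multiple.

Rate gap = 3.4% − 2.3% = 1.1 points.
The ratio doubles every 70/1.1 ≈ 63.64 years.
191/63.64 ≈ 3.00 doublings → ratio ≈ 2^3.00 ≈ 8.

8 times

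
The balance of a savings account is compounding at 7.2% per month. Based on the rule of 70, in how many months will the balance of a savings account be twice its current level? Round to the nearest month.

approximately 10 months

At 7.2%, doubling takes about 70/7.2 = 9.72 months.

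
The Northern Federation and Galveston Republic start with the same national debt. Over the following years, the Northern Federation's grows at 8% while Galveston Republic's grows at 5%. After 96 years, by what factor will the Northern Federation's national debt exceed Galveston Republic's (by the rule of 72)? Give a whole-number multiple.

Rate gap = 8% − 5% = 3 points.
The ratio doubles every 72/3 ≈ 24.00 years.
96/24.00 ≈ 4.00 doublings → ratio ≈ 2^4.00 ≈ 16.

approximately 16 times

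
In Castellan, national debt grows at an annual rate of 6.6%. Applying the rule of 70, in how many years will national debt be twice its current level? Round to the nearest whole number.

70/6.6 ≈ 10.61, so it doubles roughly every 11 years.

≈ 11 years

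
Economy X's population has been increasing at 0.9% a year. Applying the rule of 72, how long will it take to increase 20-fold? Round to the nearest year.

roughly 346 years

At 0.9% it doubles every 72/0.9 ≈ 80.00 years.
Reaching 20× takes log₂(20) ≈ 4.32 doublings.
4.32 × 80.00 ≈ 346 years.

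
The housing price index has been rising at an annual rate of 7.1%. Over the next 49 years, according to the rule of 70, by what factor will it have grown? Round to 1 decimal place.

roughly 31.3 times

Doubling time ≈ 70/7.1 = 9.86 years.
49 years / 9.86 ≈ 4.97 doublings → factor 2^4.97 ≈ 31.3.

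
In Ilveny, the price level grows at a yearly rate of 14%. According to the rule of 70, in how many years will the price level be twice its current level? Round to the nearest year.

At 14%, doubling takes about 70/14 = 5.00 years.

roughly 5 years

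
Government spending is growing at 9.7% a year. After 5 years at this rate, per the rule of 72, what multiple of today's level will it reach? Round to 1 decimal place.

≈ 1.6 times

Doubling time ≈ 72/9.7 = 7.42 years.
5 years / 7.42 ≈ 0.67 doublings → factor 2^0.67 ≈ 1.6.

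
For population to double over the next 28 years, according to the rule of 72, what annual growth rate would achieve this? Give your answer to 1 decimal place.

72 / 28 ≈ 2.57, so about 2.6% annually.

2.6%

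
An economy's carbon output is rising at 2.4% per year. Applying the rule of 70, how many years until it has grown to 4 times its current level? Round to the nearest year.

around 58 years

Doubling time ≈ 70/2.4 = 29.17 years.
4 = 2^2, so 2 doublings → 58 years.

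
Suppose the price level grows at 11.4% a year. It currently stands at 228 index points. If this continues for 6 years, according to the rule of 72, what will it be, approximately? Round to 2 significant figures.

around 440 index points

It doubles every 72/11.4 ≈ 6.32 years, so 6 years is 0.95 doublings.
2^0.95 ≈ 1.93; 228 × 1.93 ≈ 440 index points.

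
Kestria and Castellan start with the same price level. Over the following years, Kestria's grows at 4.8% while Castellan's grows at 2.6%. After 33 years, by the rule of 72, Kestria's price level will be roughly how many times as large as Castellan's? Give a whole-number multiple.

Only the 2.2-point difference matters.
72/2.2 ≈ 32.73 years per doubling of the ratio; 33 years gives 1.01 doublings, so ≈ 2×.

around 2 times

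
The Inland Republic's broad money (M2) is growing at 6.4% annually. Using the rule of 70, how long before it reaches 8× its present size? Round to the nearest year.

roughly 33 years

One doubling takes 70/6.4 = 10.94 years.
8× is 3 doublings, so 3 × 10.94 ≈ 33 years.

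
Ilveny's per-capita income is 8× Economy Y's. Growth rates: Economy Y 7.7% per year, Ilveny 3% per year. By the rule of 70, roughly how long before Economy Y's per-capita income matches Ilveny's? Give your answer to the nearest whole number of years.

45 years

Economy Y gains on Ilveny at 7.7% − 3% = 4.7 points a year.
At that relative rate the gap halves every 70/4.7 ≈ 14.89 years.
An 8× gap closes after 3 halvings: 3 × 14.89 ≈ 45 years.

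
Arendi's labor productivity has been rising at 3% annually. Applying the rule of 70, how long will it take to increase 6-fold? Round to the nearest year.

60 years

One doubling takes 70/3 = 23.33 years.
Reaching 6× takes log₂(6) ≈ 2.58 doublings.
2.58 × 23.33 ≈ 60 years.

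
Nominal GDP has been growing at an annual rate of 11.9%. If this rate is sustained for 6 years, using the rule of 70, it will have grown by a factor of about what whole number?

roughly 2 times

Doubling time ≈ 70/11.9 = 5.88 years.
6/5.88 ≈ 1 doubling, so about 2^1 = 2×.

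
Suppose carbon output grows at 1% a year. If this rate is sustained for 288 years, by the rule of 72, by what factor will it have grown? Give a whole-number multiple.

At 1% one doubling takes ≈ 72.00 years; 288 years is 4 of them, so ×16.

about 16 times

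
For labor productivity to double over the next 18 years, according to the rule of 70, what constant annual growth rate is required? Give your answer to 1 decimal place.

70 / 18 ≈ 3.89, so about 3.9% annually.

around 3.9%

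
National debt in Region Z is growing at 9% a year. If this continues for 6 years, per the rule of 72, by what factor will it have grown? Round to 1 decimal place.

about 1.7 times

Doubles every ≈ 8.00 years (72/9).
6 years is 0.75 doublings; 2^0.75 ≈ 1.7×.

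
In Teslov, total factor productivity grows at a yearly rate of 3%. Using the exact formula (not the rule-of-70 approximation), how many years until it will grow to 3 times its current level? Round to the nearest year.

t = ln(3) / ln(1 + 0.03) = 1.0986 / 0.029559 ≈ 37.17.
≈ 37 years.

37 years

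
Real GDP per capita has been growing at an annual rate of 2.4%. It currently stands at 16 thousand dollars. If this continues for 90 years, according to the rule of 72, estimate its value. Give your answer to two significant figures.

130 thousand dollars

Doubling time ≈ 72/2.4 = 30.00 years.
90 years is 90/30.00 ≈ 3.00 doublings, a factor of 2^3.00 ≈ 8.00.
16 × 8.00 ≈ 130 thousand dollars.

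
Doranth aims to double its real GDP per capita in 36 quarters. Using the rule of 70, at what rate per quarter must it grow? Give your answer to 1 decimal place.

≈ 1.9%

70 / 36 ≈ 1.94, so about 1.9% per quarter.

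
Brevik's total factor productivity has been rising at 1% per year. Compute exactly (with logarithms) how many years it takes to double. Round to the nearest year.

t = ln(2) / ln(1 + 0.01) = 0.6931 / 0.009950 ≈ 69.66.
≈ 70 years.

70 years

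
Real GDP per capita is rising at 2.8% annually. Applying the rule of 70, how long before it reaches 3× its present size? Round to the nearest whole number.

around 40 years

Doubling time ≈ 70/2.8 = 25.00 years.
Reaching 3× takes log₂(3) ≈ 1.58 doublings.
1.58 × 25.00 ≈ 40 years.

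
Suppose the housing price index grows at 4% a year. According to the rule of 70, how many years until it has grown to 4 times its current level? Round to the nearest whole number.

around 35 years

At 4% it doubles every 70/4 ≈ 17.50 years.
4 = 2^2, so 2 doublings → 35 years.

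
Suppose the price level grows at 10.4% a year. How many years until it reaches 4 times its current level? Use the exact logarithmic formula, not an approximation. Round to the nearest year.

14 years

t = ln(4) / ln(1 + 0.104) = 1.3863 / 0.098940 ≈ 14.01.
≈ 14 years.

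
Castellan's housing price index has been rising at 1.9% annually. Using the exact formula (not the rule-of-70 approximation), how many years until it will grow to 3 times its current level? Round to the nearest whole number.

58 years

t = ln(3) / ln(1 + 0.019) = 1.0986 / 0.018822 ≈ 58.37.
≈ 58 years.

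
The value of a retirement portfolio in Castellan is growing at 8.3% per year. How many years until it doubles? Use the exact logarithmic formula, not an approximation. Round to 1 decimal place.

t = ln(2) / ln(1 + 0.083) = 0.6931 / 0.079735 ≈ 8.69.

8.7 years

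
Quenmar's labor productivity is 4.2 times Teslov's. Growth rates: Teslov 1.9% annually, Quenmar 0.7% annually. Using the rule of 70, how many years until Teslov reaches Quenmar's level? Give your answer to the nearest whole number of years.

The growth-rate gap is 1.9% − 0.7% = 1.2 percentage points.
So the ratio between them halves every 70/1.2 ≈ 58.33 years.
A 4.2 times gap takes log₂(4.2) ≈ 2.07 halvings to close: 2.07 × 58.33 ≈ 121 years.

roughly 121 years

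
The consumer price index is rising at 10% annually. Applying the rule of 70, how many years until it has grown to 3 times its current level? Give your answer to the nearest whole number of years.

At 10% it doubles every 70/10 ≈ 7.00 years.
3× is log₂ 3 ≈ 1.58 doublings, so ≈ 1.58 × 7.00 = 11 years.

roughly 11 years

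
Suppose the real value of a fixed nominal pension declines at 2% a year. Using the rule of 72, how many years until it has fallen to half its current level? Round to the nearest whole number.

≈ 36 years

The rule works in reverse for decay: 72/2 ≈ 36.00 years to halve.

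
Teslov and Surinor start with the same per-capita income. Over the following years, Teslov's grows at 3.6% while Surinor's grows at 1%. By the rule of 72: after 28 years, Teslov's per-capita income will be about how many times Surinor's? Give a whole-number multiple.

Only the 2.6-point difference matters.
72/2.6 ≈ 27.69 years per doubling of the ratio; 28 years gives 1.01 doublings, so ≈ 2×.

2 times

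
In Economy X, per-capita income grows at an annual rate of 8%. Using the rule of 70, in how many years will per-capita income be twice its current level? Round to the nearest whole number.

about 9 years

At 8%, doubling takes about 70/8 = 8.75 years.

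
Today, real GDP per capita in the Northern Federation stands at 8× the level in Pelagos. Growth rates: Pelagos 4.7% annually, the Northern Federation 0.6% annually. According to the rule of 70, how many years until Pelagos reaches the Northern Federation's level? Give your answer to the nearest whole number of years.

around 51 years

The growth-rate gap is 4.7% − 0.6% = 4.1 percentage points.
So the ratio between them halves every 70/4.1 ≈ 17.07 years.
An 8× gap closes after 3 halvings: 3 × 17.07 ≈ 51 years.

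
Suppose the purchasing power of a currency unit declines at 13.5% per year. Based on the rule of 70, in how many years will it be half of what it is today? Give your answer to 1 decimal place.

roughly 5.2 years

Halving time ≈ 70 / 13.5 = 5.19 → 5.2 years.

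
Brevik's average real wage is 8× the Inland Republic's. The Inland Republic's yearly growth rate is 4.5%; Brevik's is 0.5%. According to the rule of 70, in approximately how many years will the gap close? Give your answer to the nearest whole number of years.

What matters is the difference: 4 pp.
Rule of 70 on the gap: the ratio halves every 70/4 ≈ 17.50 years.
An 8× gap closes after 3 halvings: 3 × 17.50 ≈ 53 years.

around 53 years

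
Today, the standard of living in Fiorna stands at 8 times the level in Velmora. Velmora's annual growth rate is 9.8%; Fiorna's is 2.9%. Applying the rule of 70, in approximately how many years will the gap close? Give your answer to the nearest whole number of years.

What matters is the difference: 6.9 pp.
Rule of 70 on the gap: the ratio halves every 70/6.9 ≈ 10.14 years.
An 8 times gap closes after 3 halvings: 3 × 10.14 ≈ 30 years.

30 years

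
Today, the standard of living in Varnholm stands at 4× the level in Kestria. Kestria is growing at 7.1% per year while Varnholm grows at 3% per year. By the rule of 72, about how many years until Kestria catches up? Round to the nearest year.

The growth-rate gap is 7.1% − 3% = 4.1 percentage points.
So the ratio between them halves every 72/4.1 ≈ 17.56 years.
A 4× gap closes after 2 halvings: 2 × 17.56 ≈ 35 years.

around 35 years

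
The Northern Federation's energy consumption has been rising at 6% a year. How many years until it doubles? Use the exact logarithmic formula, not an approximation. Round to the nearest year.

t = ln(2) / ln(1 + 0.06) = 0.6931 / 0.058269 ≈ 11.89.
≈ 12 years.

12 years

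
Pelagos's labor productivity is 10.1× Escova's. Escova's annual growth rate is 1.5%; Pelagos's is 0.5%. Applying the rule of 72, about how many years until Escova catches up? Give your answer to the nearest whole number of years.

around 240 years

What matters is the difference: 1 pp.
Rule of 72 on the gap: the ratio halves every 72/1 ≈ 72.00 years.
A 10.1× gap takes log₂(10.1) ≈ 3.34 halvings to close: 3.34 × 72.00 ≈ 240 years.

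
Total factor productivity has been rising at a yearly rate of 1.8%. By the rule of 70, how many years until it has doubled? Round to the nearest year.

around 39 years

Doubling time ≈ 70 / 1.8 = 38.89 years.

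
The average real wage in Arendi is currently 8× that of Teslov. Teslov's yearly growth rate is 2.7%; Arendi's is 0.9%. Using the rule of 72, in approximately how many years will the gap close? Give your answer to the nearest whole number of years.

around 120 years

What matters is the difference: 1.8 pp.
Rule of 72 on the gap: the ratio halves every 72/1.8 ≈ 40.00 years.
An 8× gap closes after 3 halvings: 3 × 40.00 ≈ 120 years.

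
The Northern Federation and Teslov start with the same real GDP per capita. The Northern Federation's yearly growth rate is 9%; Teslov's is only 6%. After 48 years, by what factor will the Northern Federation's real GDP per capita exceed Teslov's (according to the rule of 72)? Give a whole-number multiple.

the Northern Federation pulls ahead at 3 pp per year, so the ratio doubles every 72/3 ≈ 24.00 years.
In 48 years that's 2.00 doublings: 2^2.00 ≈ 4.

roughly 4 times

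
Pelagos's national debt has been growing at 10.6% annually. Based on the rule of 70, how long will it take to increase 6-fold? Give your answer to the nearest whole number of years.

One doubling takes 70/10.6 = 6.60 years.
Reaching 6× takes log₂(6) ≈ 2.58 doublings.
2.58 × 6.60 ≈ 17 years.

around 17 years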